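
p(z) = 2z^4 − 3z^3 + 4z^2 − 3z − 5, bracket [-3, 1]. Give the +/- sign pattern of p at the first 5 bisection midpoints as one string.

midpoint -1: p = 7 > 0 → [-1, 1]
midpoint 0: p = -5 < 0 → [-1, 0]
midpoint -0.5: p = -2 < 0 → [-1, -0.5]
midpoint -0.75: p = 1.3984 > 0 → [-0.75, -0.5]
midpoint -0.625: p = -0.5249 < 0 → [-0.75, -0.625]

+--+-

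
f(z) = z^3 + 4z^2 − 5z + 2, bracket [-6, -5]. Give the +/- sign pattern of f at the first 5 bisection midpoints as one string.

---+-

f(-5.5) = -15.875 < 0, so the root lies in [-5.5, -5]
f(-5.25) = -6.203125 < 0, so the root lies in [-5.25, -5]
f(-5.125) = -1.923828 < 0, so the root lies in [-5.125, -5]
f(-5.0625) = 0.0818 > 0, so the root lies in [-5.125, -5.0625]
f(-5.09375) = -0.91 < 0, so the root lies in [-5.09375, -5.0625]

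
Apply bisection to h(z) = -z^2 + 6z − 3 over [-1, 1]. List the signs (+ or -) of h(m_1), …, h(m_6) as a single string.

--+++-

m = 0, h(m) = -3 (−); new bracket [0, 1]
m = 0.5, h(m) = -0.25 (−); new bracket [0.5, 1]
m = 0.75, h(m) = 0.9375 (+); new bracket [0.5, 0.75]
m = 0.625, h(m) = 0.3594 (+); new bracket [0.5, 0.625]
m = 0.5625, h(m) = 0.0586 (+); new bracket [0.5, 0.5625]
m = 0.53125, h(m) = -0.0947 (−); new bracket [0.53125, 0.5625]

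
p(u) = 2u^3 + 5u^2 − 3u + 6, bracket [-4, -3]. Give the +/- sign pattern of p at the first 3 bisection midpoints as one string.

m = -3.5, p(m) = -8 (−); new bracket [-3.5, -3]
m = -3.25, p(m) = -0.09375 (−); new bracket [-3.25, -3]
m = -3.125, p(m) = 3.167969 (+); new bracket [-3.25, -3.125]

--+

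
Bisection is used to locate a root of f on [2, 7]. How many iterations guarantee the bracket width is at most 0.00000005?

27

Width after n steps is 5/2^n. Need 2^n ≥ 5/0.00000005 = 100000000.
2^26 = 67108864 < 100000000 ≤ 2^27 = 134217728, so n = 27.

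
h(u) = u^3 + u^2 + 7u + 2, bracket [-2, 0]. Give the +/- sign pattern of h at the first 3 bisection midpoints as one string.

--+

m = -1, h(m) = -5 (−); new bracket [-1, 0]
m = -0.5, h(m) = -1.375 (−); new bracket [-0.5, 0]
m = -0.25, h(m) = 0.296875 (+); new bracket [-0.5, -0.25]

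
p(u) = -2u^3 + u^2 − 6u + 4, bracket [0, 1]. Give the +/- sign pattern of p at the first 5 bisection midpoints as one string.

midpoint 0.5: p = 1 > 0 → [0.5, 1]
midpoint 0.75: p = -0.78125 < 0 → [0.5, 0.75]
midpoint 0.625: p = 0.152344 > 0 → [0.625, 0.75]
midpoint 0.6875: p = -0.3022 < 0 → [0.625, 0.6875]
midpoint 0.65625: p = -0.0721 < 0 → [0.625, 0.65625]

+-+--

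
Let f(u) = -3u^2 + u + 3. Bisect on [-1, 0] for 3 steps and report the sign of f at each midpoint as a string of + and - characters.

++-

m = -0.5, f(m) = 1.75 (+); new bracket [-1, -0.5]
m = -0.75, f(m) = 0.5625 (+); new bracket [-1, -0.75]
m = -0.875, f(m) = -0.171875 (−); new bracket [-0.875, -0.75]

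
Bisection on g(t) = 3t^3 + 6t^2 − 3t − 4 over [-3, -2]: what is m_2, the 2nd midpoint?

m = -2.5, g(m) = -5.875 (−); new bracket [-2.5, -2]
m = -2.25, g(m) = -1.046875 (−); new bracket [-2.25, -2]

-2.25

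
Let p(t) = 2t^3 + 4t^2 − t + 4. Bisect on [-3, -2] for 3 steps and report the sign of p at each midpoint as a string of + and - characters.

p(-2.5) = 0.25 > 0, so the root lies in [-3, -2.5]
p(-2.75) = -4.59375 < 0, so the root lies in [-2.75, -2.5]
p(-2.625) = -1.988281 < 0, so the root lies in [-2.625, -2.5]

+--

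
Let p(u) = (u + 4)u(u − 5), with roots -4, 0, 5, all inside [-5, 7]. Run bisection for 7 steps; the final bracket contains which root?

5

p(1) = -20 < 0, so the root lies in [1, 7]
p(4) = -32 < 0, so the root lies in [4, 7]
p(5.5) = 26.125 > 0, so the root lies in [4, 5.5]
p(4.75) = -10.3906 < 0, so the root lies in [4.75, 5.5]
p(5.125) = 5.8457 > 0, so the root lies in [4.75, 5.125]
p(4.9375) = -2.7581 < 0, so the root lies in [4.9375, 5.125]
p(5.03125) = 1.42 > 0, so the root lies in [4.9375, 5.03125]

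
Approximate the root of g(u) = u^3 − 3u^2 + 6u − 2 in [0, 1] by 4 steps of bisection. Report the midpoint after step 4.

0.4375

u = 0.5 gives g = 0.375, positive; keep [0, 0.5]
u = 0.25 gives g = -0.671875, negative; keep [0.25, 0.5]
u = 0.375 gives g = -0.119141, negative; keep [0.375, 0.5]
u = 0.4375 gives g = 0.1345, positive; keep [0.375, 0.4375]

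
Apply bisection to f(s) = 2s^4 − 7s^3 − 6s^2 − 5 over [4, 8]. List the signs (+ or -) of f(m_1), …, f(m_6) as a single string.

f(6) = 859 > 0, so the root lies in [4, 6]
f(5) = 220 > 0, so the root lies in [4, 5]
f(4.5) = 55.75 > 0, so the root lies in [4, 4.5]
f(4.25) = 1.7734 > 0, so the root lies in [4, 4.25]
f(4.125) = -19.3569 < 0, so the root lies in [4.125, 4.25]
f(4.1875) = -9.2468 < 0, so the root lies in [4.1875, 4.25]

++++--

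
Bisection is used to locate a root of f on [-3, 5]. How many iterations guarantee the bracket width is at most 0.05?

8

Width after n steps is 8/2^n. Need 2^n ≥ 8/0.05 = 160.
2^7 = 128 < 160 ≤ 2^8 = 256, so n = 8.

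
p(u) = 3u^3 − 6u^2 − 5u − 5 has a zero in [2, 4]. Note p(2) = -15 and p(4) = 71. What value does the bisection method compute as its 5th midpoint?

m = 3, p(m) = 7 (+); new bracket [2, 3]
m = 2.5, p(m) = -8.125 (−); new bracket [2.5, 3]
m = 2.75, p(m) = -1.734375 (−); new bracket [2.75, 3]
m = 2.875, p(m) = 2.3223 (+); new bracket [2.75, 2.875]
m = 2.8125, p(m) = 0.2185 (+); new bracket [2.75, 2.8125]

2.8125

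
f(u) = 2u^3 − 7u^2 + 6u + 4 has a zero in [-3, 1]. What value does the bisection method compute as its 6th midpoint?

m = -1, f(m) = -11 (−); new bracket [-1, 1]
m = 0, f(m) = 4 (+); new bracket [-1, 0]
m = -0.5, f(m) = -1 (−); new bracket [-0.5, 0]
m = -0.25, f(m) = 2.0312 (+); new bracket [-0.5, -0.25]
m = -0.375, f(m) = 0.6602 (+); new bracket [-0.5, -0.375]
m = -0.4375, f(m) = -0.1323 (−); new bracket [-0.4375, -0.375]

-0.4375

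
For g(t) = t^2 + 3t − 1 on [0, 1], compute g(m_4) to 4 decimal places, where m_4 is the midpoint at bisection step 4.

m = 0.5, g(m) = 0.75 (+); new bracket [0, 0.5]
m = 0.25, g(m) = -0.1875 (−); new bracket [0.25, 0.5]
m = 0.375, g(m) = 0.265625 (+); new bracket [0.25, 0.375]
m = 0.3125, g(m) = 0.0352 (+); new bracket [0.25, 0.3125]

0.0352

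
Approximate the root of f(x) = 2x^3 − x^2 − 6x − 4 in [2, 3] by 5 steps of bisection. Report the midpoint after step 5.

2.21875

m = 2.5, f(m) = 6 (+); new bracket [2, 2.5]
m = 2.25, f(m) = 0.21875 (+); new bracket [2, 2.25]
m = 2.125, f(m) = -2.074219 (−); new bracket [2.125, 2.25]
m = 2.1875, f(m) = -0.9751 (−); new bracket [2.1875, 2.25]
m = 2.21875, f(m) = -0.3902 (−); new bracket [2.21875, 2.25]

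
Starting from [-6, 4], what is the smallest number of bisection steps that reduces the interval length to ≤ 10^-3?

Width after n steps is 10/2^n. Need 2^n ≥ 10/10^-3 = 10000.
2^13 = 8192 < 10000 ≤ 2^14 = 16384, so n = 14.

14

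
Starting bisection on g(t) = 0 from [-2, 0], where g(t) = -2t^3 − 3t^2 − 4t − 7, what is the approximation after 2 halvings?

g(-1) = -4 < 0, so the root lies in [-2, -1]
g(-1.5) = -1 < 0, so the root lies in [-2, -1.5]

-1.5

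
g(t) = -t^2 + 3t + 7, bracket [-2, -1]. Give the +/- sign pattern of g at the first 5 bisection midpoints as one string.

m = -1.5, g(m) = 0.25 (+); new bracket [-2, -1.5]
m = -1.75, g(m) = -1.3125 (−); new bracket [-1.75, -1.5]
m = -1.625, g(m) = -0.515625 (−); new bracket [-1.625, -1.5]
m = -1.5625, g(m) = -0.1289 (−); new bracket [-1.5625, -1.5]
m = -1.53125, g(m) = 0.0615 (+); new bracket [-1.5625, -1.53125]

+---+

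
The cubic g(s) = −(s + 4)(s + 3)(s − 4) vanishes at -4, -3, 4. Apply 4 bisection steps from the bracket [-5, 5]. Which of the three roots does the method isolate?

s = 0 gives g = 48, positive; keep [0, 5]
s = 2.5 gives g = 53.625, positive; keep [2.5, 5]
s = 3.75 gives g = 13.078125, positive; keep [3.75, 5]
s = 4.375 gives g = -23.1621, negative; keep [3.75, 4.375]

4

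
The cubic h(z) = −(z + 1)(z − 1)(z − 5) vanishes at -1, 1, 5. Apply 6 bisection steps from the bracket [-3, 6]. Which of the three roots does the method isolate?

5

h(1.5) = 4.375 > 0, so the root lies in [1.5, 6]
h(3.75) = 16.328125 > 0, so the root lies in [3.75, 6]
h(4.875) = 2.845703 > 0, so the root lies in [4.875, 6]
h(5.4375) = -12.4978 < 0, so the root lies in [4.875, 5.4375]
h(5.15625) = -3.998 < 0, so the root lies in [4.875, 5.15625]
h(5.015625) = -0.3774 < 0, so the root lies in [4.875, 5.015625]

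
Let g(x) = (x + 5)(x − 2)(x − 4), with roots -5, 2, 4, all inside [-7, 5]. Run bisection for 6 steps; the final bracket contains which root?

midpoint -1: g = 60 > 0 → [-7, -1]
midpoint -4: g = 48 > 0 → [-7, -4]
midpoint -5.5: g = -35.625 < 0 → [-5.5, -4]
midpoint -4.75: g = 14.7656 > 0 → [-5.5, -4.75]
midpoint -5.125: g = -8.127 < 0 → [-5.125, -4.75]
midpoint -4.9375: g = 3.8752 > 0 → [-5.125, -4.9375]

-5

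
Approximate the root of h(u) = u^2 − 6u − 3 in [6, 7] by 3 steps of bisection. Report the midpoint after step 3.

midpoint 6.5: h = 0.25 > 0 → [6, 6.5]
midpoint 6.25: h = -1.4375 < 0 → [6.25, 6.5]
midpoint 6.375: h = -0.609375 < 0 → [6.375, 6.5]

6.375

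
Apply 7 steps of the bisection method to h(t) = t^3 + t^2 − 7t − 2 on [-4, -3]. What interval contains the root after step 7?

midpoint -3.5: h = -8.125 < 0 → [-3.5, -3]
midpoint -3.25: h = -3.015625 < 0 → [-3.25, -3]
midpoint -3.125: h = -0.876953 < 0 → [-3.125, -3]
midpoint -3.0625: h = 0.0935 > 0 → [-3.125, -3.0625]
midpoint -3.09375: h = -0.3836 < 0 → [-3.09375, -3.0625]
midpoint -3.078125: h = -0.1431 < 0 → [-3.078125, -3.0625]
midpoint -3.0703125: h = -0.0243 < 0 → [-3.0703125, -3.0625]

[-3.0703125, -3.0625]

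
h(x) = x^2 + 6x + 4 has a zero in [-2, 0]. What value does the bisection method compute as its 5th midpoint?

-0.8125

m = -1, h(m) = -1 (−); new bracket [-1, 0]
m = -0.5, h(m) = 1.25 (+); new bracket [-1, -0.5]
m = -0.75, h(m) = 0.0625 (+); new bracket [-1, -0.75]
m = -0.875, h(m) = -0.4844 (−); new bracket [-0.875, -0.75]
m = -0.8125, h(m) = -0.2148 (−); new bracket [-0.8125, -0.75]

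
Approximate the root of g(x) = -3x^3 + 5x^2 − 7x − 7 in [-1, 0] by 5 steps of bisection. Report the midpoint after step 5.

-0.59375

x = -0.5 gives g = -1.875, negative; keep [-1, -0.5]
x = -0.75 gives g = 2.328125, positive; keep [-0.75, -0.5]
x = -0.625 gives g = 0.060547, positive; keep [-0.625, -0.5]
x = -0.5625 gives g = -0.9465, negative; keep [-0.625, -0.5625]
x = -0.59375 gives g = -0.4531, negative; keep [-0.625, -0.59375]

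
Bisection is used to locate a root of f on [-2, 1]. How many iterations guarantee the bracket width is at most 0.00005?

Width after n steps is 3/2^n. Need 2^n ≥ 3/0.00005 = 60000.
2^15 = 32768 < 60000 ≤ 2^16 = 65536, so n = 16.

16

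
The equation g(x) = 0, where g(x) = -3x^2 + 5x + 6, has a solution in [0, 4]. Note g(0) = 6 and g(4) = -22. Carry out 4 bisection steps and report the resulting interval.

m = 2, g(m) = 4 (+); new bracket [2, 4]
m = 3, g(m) = -6 (−); new bracket [2, 3]
m = 2.5, g(m) = -0.25 (−); new bracket [2, 2.5]
m = 2.25, g(m) = 2.0625 (+); new bracket [2.25, 2.5]

[2.25, 2.5]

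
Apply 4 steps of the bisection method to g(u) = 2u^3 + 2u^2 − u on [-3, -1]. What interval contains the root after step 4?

midpoint -2: g = -6 < 0 → [-2, -1]
midpoint -1.5: g = -0.75 < 0 → [-1.5, -1]
midpoint -1.25: g = 0.46875 > 0 → [-1.5, -1.25]
midpoint -1.375: g = -0.043 < 0 → [-1.375, -1.25]

[-1.375, -1.25]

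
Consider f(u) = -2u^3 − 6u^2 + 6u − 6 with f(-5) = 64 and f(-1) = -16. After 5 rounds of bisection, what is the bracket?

[-4, -3.875]

f(-3) = -24 < 0, so the root lies in [-5, -3]
f(-4) = 2 > 0, so the root lies in [-4, -3]
f(-3.5) = -14.75 < 0, so the root lies in [-4, -3.5]
f(-3.75) = -7.4062 < 0, so the root lies in [-4, -3.75]
f(-3.875) = -2.9727 < 0, so the root lies in [-4, -3.875]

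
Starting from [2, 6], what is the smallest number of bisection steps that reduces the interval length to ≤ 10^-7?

26

Width after n steps is 4/2^n. Need 2^n ≥ 4/10^-7 = 40000000.
2^25 = 33554432 < 40000000 ≤ 2^26 = 67108864, so n = 26.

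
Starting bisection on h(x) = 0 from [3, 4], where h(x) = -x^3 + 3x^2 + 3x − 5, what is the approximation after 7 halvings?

m = 3.5, h(m) = -0.625 (−); new bracket [3, 3.5]
m = 3.25, h(m) = 2.109375 (+); new bracket [3.25, 3.5]
m = 3.375, h(m) = 0.853516 (+); new bracket [3.375, 3.5]
m = 3.4375, h(m) = 0.1428 (+); new bracket [3.4375, 3.5]
m = 3.46875, h(m) = -0.2339 (−); new bracket [3.4375, 3.46875]
m = 3.453125, h(m) = -0.0437 (−); new bracket [3.4375, 3.453125]
m = 3.4453125, h(m) = 0.05 (+); new bracket [3.4453125, 3.453125]

3.4453125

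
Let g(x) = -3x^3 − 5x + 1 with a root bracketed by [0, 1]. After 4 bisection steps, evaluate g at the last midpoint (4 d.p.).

0.0427

g(0.5) = -1.875 < 0, so the root lies in [0, 0.5]
g(0.25) = -0.296875 < 0, so the root lies in [0, 0.25]
g(0.125) = 0.369141 > 0, so the root lies in [0.125, 0.25]
g(0.1875) = 0.0427 > 0, so the root lies in [0.1875, 0.25]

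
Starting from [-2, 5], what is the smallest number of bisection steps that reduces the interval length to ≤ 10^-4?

Width after n steps is 7/2^n. Need 2^n ≥ 7/10^-4 = 70000.
2^16 = 65536 < 70000 ≤ 2^17 = 131072, so n = 17.

17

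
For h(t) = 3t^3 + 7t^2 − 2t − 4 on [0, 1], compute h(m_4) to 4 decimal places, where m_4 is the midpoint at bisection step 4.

0.6052

t = 0.5 gives h = -2.875, negative; keep [0.5, 1]
t = 0.75 gives h = -0.296875, negative; keep [0.75, 1]
t = 0.875 gives h = 1.619141, positive; keep [0.75, 0.875]
t = 0.8125 gives h = 0.6052, positive; keep [0.75, 0.8125]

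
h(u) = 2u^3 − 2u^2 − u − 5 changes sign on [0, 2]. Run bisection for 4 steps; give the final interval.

u = 1 gives h = -6, negative; keep [1, 2]
u = 1.5 gives h = -4.25, negative; keep [1.5, 2]
u = 1.75 gives h = -2.15625, negative; keep [1.75, 2]
u = 1.875 gives h = -0.7227, negative; keep [1.875, 2]

[1.875, 2]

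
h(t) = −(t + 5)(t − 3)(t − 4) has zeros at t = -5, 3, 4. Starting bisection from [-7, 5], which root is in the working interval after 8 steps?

midpoint -1: h = -80 < 0 → [-7, -1]
midpoint -4: h = -56 < 0 → [-7, -4]
midpoint -5.5: h = 40.375 > 0 → [-5.5, -4]
midpoint -4.75: h = -16.9531 < 0 → [-5.5, -4.75]
midpoint -5.125: h = 9.2676 > 0 → [-5.125, -4.75]
midpoint -4.9375: h = -4.4338 < 0 → [-5.125, -4.9375]
midpoint -5.03125: h = 2.2666 > 0 → [-5.03125, -4.9375]
midpoint -4.984375: h = -1.1209 < 0 → [-5.03125, -4.984375]

-5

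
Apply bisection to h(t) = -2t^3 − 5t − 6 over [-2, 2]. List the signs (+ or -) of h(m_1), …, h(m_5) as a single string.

h(0) = -6 < 0, so the root lies in [-2, 0]
h(-1) = 1 > 0, so the root lies in [-1, 0]
h(-0.5) = -3.25 < 0, so the root lies in [-1, -0.5]
h(-0.75) = -1.4062 < 0, so the root lies in [-1, -0.75]
h(-0.875) = -0.2852 < 0, so the root lies in [-1, -0.875]

-+---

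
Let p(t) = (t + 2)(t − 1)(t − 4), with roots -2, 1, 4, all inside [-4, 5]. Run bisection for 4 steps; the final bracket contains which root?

m = 0.5, p(m) = 4.375 (+); new bracket [-4, 0.5]
m = -1.75, p(m) = 3.953125 (+); new bracket [-4, -1.75]
m = -2.875, p(m) = -23.310547 (−); new bracket [-2.875, -1.75]
m = -2.3125, p(m) = -6.5344 (−); new bracket [-2.3125, -1.75]

-2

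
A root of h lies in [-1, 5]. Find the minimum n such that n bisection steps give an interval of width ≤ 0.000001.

Width after n steps is 6/2^n. Need 2^n ≥ 6/0.000001 = 6000000.
2^22 = 4194304 < 6000000 ≤ 2^23 = 8388608, so n = 23.

23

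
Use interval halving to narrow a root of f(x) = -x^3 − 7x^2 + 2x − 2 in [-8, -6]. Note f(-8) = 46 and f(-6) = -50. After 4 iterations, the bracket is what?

[-7.375, -7.25]

m = -7, f(m) = -16 (−); new bracket [-8, -7]
m = -7.5, f(m) = 11.125 (+); new bracket [-7.5, -7]
m = -7.25, f(m) = -3.359375 (−); new bracket [-7.5, -7.25]
m = -7.375, f(m) = 3.6465 (+); new bracket [-7.375, -7.25]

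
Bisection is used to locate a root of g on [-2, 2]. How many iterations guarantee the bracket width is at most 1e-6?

Width after n steps is 4/2^n. Need 2^n ≥ 4/1e-6 = 4000000.
2^21 = 2097152 < 4000000 ≤ 2^22 = 4194304, so n = 22.

22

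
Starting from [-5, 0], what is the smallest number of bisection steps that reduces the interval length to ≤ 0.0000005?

Width after n steps is 5/2^n. Need 2^n ≥ 5/0.0000005 = 10000000.
2^23 = 8388608 < 10000000 ≤ 2^24 = 16777216, so n = 24.

24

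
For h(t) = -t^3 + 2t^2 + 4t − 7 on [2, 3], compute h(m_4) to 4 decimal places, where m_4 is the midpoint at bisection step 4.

0.1506

midpoint 2.5: h = -0.125 < 0 → [2, 2.5]
midpoint 2.25: h = 0.734375 > 0 → [2.25, 2.5]
midpoint 2.375: h = 0.384766 > 0 → [2.375, 2.5]
midpoint 2.4375: h = 0.1506 > 0 → [2.4375, 2.5]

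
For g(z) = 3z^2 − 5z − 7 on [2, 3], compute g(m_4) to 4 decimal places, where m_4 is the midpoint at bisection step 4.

z = 2.5 gives g = -0.75, negative; keep [2.5, 3]
z = 2.75 gives g = 1.9375, positive; keep [2.5, 2.75]
z = 2.625 gives g = 0.546875, positive; keep [2.5, 2.625]
z = 2.5625 gives g = -0.1133, negative; keep [2.5625, 2.625]

-0.1133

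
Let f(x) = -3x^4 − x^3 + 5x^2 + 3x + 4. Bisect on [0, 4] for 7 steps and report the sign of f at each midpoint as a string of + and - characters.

f(2) = -26 < 0, so the root lies in [0, 2]
f(1) = 8 > 0, so the root lies in [1, 2]
f(1.5) = 1.1875 > 0, so the root lies in [1.5, 2]
f(1.75) = -8.9336 < 0, so the root lies in [1.5, 1.75]
f(1.625) = -3.1316 < 0, so the root lies in [1.5, 1.625]
f(1.5625) = -0.8016 < 0, so the root lies in [1.5, 1.5625]
f(1.53125) = 0.2338 > 0, so the root lies in [1.53125, 1.5625]

-++---+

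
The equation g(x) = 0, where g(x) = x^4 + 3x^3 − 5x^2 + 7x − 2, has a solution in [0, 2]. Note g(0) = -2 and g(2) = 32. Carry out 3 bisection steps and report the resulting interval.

[0.25, 0.5]

m = 1, g(m) = 4 (+); new bracket [0, 1]
m = 0.5, g(m) = 0.6875 (+); new bracket [0, 0.5]
m = 0.25, g(m) = -0.511719 (−); new bracket [0.25, 0.5]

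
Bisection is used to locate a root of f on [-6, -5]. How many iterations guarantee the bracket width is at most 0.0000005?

Width after n steps is 1/2^n. Need 2^n ≥ 1/0.0000005 = 2000000.
2^20 = 1048576 < 2000000 ≤ 2^21 = 2097152, so n = 21.

21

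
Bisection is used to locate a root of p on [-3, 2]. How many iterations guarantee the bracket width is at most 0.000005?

Width after n steps is 5/2^n. Need 2^n ≥ 5/0.000005 = 1000000.
2^19 = 524288 < 1000000 ≤ 2^20 = 1048576, so n = 20.

20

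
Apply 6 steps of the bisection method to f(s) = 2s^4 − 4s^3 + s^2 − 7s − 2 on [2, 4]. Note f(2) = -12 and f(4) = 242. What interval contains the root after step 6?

[2.4375, 2.46875]

m = 3, f(m) = 40 (+); new bracket [2, 3]
m = 2.5, f(m) = 2.375 (+); new bracket [2, 2.5]
m = 2.25, f(m) = -6.992188 (−); new bracket [2.25, 2.5]
m = 2.375, f(m) = -2.937 (−); new bracket [2.375, 2.5]
m = 2.4375, f(m) = -0.4492 (−); new bracket [2.4375, 2.5]
m = 2.46875, f(m) = 0.9194 (+); new bracket [2.4375, 2.46875]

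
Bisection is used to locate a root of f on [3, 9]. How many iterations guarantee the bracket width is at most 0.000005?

21

Width after n steps is 6/2^n. Need 2^n ≥ 6/0.000005 = 1200000.
2^20 = 1048576 < 1200000 ≤ 2^21 = 2097152, so n = 21.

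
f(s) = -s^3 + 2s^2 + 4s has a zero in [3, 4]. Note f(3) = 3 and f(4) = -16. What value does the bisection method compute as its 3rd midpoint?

3.125

f(3.5) = -4.375 < 0, so the root lies in [3, 3.5]
f(3.25) = -0.203125 < 0, so the root lies in [3, 3.25]
f(3.125) = 1.513672 > 0, so the root lies in [3.125, 3.25]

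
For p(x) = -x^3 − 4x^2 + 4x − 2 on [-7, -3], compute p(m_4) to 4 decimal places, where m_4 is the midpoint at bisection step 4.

-4.0781

x = -5 gives p = 3, positive; keep [-5, -3]
x = -4 gives p = -18, negative; keep [-5, -4]
x = -4.5 gives p = -9.875, negative; keep [-5, -4.5]
x = -4.75 gives p = -4.0781, negative; keep [-5, -4.75]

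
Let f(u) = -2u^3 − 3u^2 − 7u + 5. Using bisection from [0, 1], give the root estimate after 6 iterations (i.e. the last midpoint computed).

0.546875

f(0.5) = 0.5 > 0, so the root lies in [0.5, 1]
f(0.75) = -2.78125 < 0, so the root lies in [0.5, 0.75]
f(0.625) = -1.035156 < 0, so the root lies in [0.5, 0.625]
f(0.5625) = -0.2427 < 0, so the root lies in [0.5, 0.5625]
f(0.53125) = 0.1347 > 0, so the root lies in [0.53125, 0.5625]
f(0.546875) = -0.0525 < 0, so the root lies in [0.53125, 0.546875]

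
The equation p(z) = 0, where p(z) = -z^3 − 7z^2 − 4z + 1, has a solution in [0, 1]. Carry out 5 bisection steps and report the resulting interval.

m = 0.5, p(m) = -2.875 (−); new bracket [0, 0.5]
m = 0.25, p(m) = -0.453125 (−); new bracket [0, 0.25]
m = 0.125, p(m) = 0.388672 (+); new bracket [0.125, 0.25]
m = 0.1875, p(m) = -0.0027 (−); new bracket [0.125, 0.1875]
m = 0.15625, p(m) = 0.2003 (+); new bracket [0.15625, 0.1875]

[0.15625, 0.1875]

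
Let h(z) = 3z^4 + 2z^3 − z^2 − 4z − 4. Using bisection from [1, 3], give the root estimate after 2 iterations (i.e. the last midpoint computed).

m = 2, h(m) = 48 (+); new bracket [1, 2]
m = 1.5, h(m) = 9.6875 (+); new bracket [1, 1.5]

1.5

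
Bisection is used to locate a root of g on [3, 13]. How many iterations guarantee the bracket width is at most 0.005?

Width after n steps is 10/2^n. Need 2^n ≥ 10/0.005 = 2000.
2^10 = 1024 < 2000 ≤ 2^11 = 2048, so n = 11.

11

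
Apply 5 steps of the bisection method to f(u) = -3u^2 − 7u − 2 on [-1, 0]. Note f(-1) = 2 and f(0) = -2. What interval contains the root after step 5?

u = -0.5 gives f = 0.75, positive; keep [-0.5, 0]
u = -0.25 gives f = -0.4375, negative; keep [-0.5, -0.25]
u = -0.375 gives f = 0.203125, positive; keep [-0.375, -0.25]
u = -0.3125 gives f = -0.1055, negative; keep [-0.375, -0.3125]
u = -0.34375 gives f = 0.0518, positive; keep [-0.34375, -0.3125]

[-0.34375, -0.3125]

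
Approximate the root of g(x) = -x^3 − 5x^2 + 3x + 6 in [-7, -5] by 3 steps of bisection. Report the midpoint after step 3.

-5.25

g(-6) = 24 > 0, so the root lies in [-6, -5]
g(-5.5) = 4.625 > 0, so the root lies in [-5.5, -5]
g(-5.25) = -2.859375 < 0, so the root lies in [-5.5, -5.25]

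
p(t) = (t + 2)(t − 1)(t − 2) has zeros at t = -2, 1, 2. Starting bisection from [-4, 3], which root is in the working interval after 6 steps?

midpoint -0.5: p = 5.625 > 0 → [-4, -0.5]
midpoint -2.25: p = -3.453125 < 0 → [-2.25, -0.5]
midpoint -1.375: p = 5.009766 > 0 → [-2.25, -1.375]
midpoint -1.8125: p = 2.0105 > 0 → [-2.25, -1.8125]
midpoint -2.03125: p = -0.3819 < 0 → [-2.03125, -1.8125]
midpoint -1.921875: p = 0.8953 > 0 → [-2.03125, -1.921875]

-2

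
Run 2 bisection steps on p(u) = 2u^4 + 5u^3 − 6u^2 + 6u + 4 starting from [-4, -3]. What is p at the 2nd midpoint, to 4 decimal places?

m = -3.5, p(m) = -4.75 (−); new bracket [-4, -3.5]
m = -3.75, p(m) = 28.960938 (+); new bracket [-3.75, -3.5]

28.9609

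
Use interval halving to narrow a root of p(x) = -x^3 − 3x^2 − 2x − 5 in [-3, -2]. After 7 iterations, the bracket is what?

m = -2.5, p(m) = -3.125 (−); new bracket [-3, -2.5]
m = -2.75, p(m) = -1.390625 (−); new bracket [-3, -2.75]
m = -2.875, p(m) = -0.283203 (−); new bracket [-3, -2.875]
m = -2.9375, p(m) = 0.3357 (+); new bracket [-2.9375, -2.875]
m = -2.90625, p(m) = 0.0207 (+); new bracket [-2.90625, -2.875]
m = -2.890625, p(m) = -0.1327 (−); new bracket [-2.90625, -2.890625]
m = -2.8984375, p(m) = -0.0563 (−); new bracket [-2.90625, -2.8984375]

[-2.90625, -2.8984375]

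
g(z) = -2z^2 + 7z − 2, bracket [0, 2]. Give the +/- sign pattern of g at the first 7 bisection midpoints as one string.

midpoint 1: g = 3 > 0 → [0, 1]
midpoint 0.5: g = 1 > 0 → [0, 0.5]
midpoint 0.25: g = -0.375 < 0 → [0.25, 0.5]
midpoint 0.375: g = 0.3438 > 0 → [0.25, 0.375]
midpoint 0.3125: g = -0.0078 < 0 → [0.3125, 0.375]
midpoint 0.34375: g = 0.1699 > 0 → [0.3125, 0.34375]
midpoint 0.328125: g = 0.0815 > 0 → [0.3125, 0.328125]

++-+-++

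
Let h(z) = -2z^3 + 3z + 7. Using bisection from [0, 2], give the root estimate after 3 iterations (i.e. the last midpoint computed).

1.75

h(1) = 8 > 0, so the root lies in [1, 2]
h(1.5) = 4.75 > 0, so the root lies in [1.5, 2]
h(1.75) = 1.53125 > 0, so the root lies in [1.75, 2]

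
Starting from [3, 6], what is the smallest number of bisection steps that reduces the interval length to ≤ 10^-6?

Width after n steps is 3/2^n. Need 2^n ≥ 3/10^-6 = 3000000.
2^21 = 2097152 < 3000000 ≤ 2^22 = 4194304, so n = 22.

22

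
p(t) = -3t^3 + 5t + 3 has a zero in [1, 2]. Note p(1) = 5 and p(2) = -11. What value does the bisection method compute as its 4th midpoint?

1.5625

t = 1.5 gives p = 0.375, positive; keep [1.5, 2]
t = 1.75 gives p = -4.328125, negative; keep [1.5, 1.75]
t = 1.625 gives p = -1.748047, negative; keep [1.5, 1.625]
t = 1.5625 gives p = -0.6316, negative; keep [1.5, 1.5625]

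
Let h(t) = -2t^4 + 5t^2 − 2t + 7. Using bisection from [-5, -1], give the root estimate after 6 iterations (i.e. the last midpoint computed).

-1.9375

h(-3) = -104 < 0, so the root lies in [-3, -1]
h(-2) = -1 < 0, so the root lies in [-2, -1]
h(-1.5) = 11.125 > 0, so the root lies in [-2, -1.5]
h(-1.75) = 7.0547 > 0, so the root lies in [-2, -1.75]
h(-1.875) = 3.6089 > 0, so the root lies in [-2, -1.875]
h(-1.9375) = 1.4609 > 0, so the root lies in [-2, -1.9375]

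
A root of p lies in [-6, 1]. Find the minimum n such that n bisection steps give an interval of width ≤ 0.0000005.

Width after n steps is 7/2^n. Need 2^n ≥ 7/0.0000005 = 14000000.
2^23 = 8388608 < 14000000 ≤ 2^24 = 16777216, so n = 24.

24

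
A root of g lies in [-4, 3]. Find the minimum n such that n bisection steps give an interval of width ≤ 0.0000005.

Width after n steps is 7/2^n. Need 2^n ≥ 7/0.0000005 = 14000000.
2^23 = 8388608 < 14000000 ≤ 2^24 = 16777216, so n = 24.

24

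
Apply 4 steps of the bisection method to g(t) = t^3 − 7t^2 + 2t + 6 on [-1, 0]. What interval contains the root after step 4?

midpoint -0.5: g = 3.125 > 0 → [-1, -0.5]
midpoint -0.75: g = 0.140625 > 0 → [-1, -0.75]
midpoint -0.875: g = -1.779297 < 0 → [-0.875, -0.75]
midpoint -0.8125: g = -0.7825 < 0 → [-0.8125, -0.75]

[-0.8125, -0.75]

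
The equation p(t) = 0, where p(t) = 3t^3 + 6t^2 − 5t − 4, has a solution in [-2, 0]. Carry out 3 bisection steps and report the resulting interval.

p(-1) = 4 > 0, so the root lies in [-1, 0]
p(-0.5) = -0.375 < 0, so the root lies in [-1, -0.5]
p(-0.75) = 1.859375 > 0, so the root lies in [-0.75, -0.5]

[-0.75, -0.5]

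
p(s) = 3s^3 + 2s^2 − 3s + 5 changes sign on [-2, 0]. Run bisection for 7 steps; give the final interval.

m = -1, p(m) = 7 (+); new bracket [-2, -1]
m = -1.5, p(m) = 3.875 (+); new bracket [-2, -1.5]
m = -1.75, p(m) = 0.296875 (+); new bracket [-2, -1.75]
m = -1.875, p(m) = -2.1191 (−); new bracket [-1.875, -1.75]
m = -1.8125, p(m) = -0.8552 (−); new bracket [-1.8125, -1.75]
m = -1.78125, p(m) = -0.2655 (−); new bracket [-1.78125, -1.75]
m = -1.765625, p(m) = 0.0191 (+); new bracket [-1.78125, -1.765625]

[-1.78125, -1.765625]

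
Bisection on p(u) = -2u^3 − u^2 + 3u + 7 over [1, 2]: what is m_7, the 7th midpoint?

1.6640625

midpoint 1.5: p = 2.5 > 0 → [1.5, 2]
midpoint 1.75: p = -1.53125 < 0 → [1.5, 1.75]
midpoint 1.625: p = 0.652344 > 0 → [1.625, 1.75]
midpoint 1.6875: p = -0.396 < 0 → [1.625, 1.6875]
midpoint 1.65625: p = 0.1389 > 0 → [1.65625, 1.6875]
midpoint 1.671875: p = -0.1259 < 0 → [1.65625, 1.671875]
midpoint 1.6640625: p = 0.0072 > 0 → [1.6640625, 1.671875]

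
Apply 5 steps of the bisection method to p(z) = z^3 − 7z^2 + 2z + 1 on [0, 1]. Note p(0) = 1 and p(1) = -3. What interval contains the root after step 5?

[0.5625, 0.59375]

midpoint 0.5: p = 0.375 > 0 → [0.5, 1]
midpoint 0.75: p = -1.015625 < 0 → [0.5, 0.75]
midpoint 0.625: p = -0.240234 < 0 → [0.5, 0.625]
midpoint 0.5625: p = 0.0881 > 0 → [0.5625, 0.625]
midpoint 0.59375: p = -0.071 < 0 → [0.5625, 0.59375]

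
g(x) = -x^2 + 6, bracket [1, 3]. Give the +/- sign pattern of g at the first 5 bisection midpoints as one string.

midpoint 2: g = 2 > 0 → [2, 3]
midpoint 2.5: g = -0.25 < 0 → [2, 2.5]
midpoint 2.25: g = 0.9375 > 0 → [2.25, 2.5]
midpoint 2.375: g = 0.3594 > 0 → [2.375, 2.5]
midpoint 2.4375: g = 0.0586 > 0 → [2.4375, 2.5]

+-+++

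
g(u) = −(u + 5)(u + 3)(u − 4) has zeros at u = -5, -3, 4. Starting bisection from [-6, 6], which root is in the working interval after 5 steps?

4

midpoint 0: g = 60 > 0 → [0, 6]
midpoint 3: g = 48 > 0 → [3, 6]
midpoint 4.5: g = -35.625 < 0 → [3, 4.5]
midpoint 3.75: g = 14.7656 > 0 → [3.75, 4.5]
midpoint 4.125: g = -8.127 < 0 → [3.75, 4.125]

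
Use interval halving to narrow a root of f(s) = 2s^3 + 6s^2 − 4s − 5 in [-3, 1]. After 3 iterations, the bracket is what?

f(-1) = 3 > 0, so the root lies in [-1, 1]
f(0) = -5 < 0, so the root lies in [-1, 0]
f(-0.5) = -1.75 < 0, so the root lies in [-1, -0.5]

[-1, -0.5]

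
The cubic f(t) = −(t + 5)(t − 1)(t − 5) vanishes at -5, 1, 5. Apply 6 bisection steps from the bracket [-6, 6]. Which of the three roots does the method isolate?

f(0) = -25 < 0, so the root lies in [-6, 0]
f(-3) = -64 < 0, so the root lies in [-6, -3]
f(-4.5) = -26.125 < 0, so the root lies in [-6, -4.5]
f(-5.25) = 16.0156 > 0, so the root lies in [-5.25, -4.5]
f(-4.875) = -7.252 < 0, so the root lies in [-5.25, -4.875]
f(-5.0625) = 3.8127 > 0, so the root lies in [-5.0625, -4.875]

-5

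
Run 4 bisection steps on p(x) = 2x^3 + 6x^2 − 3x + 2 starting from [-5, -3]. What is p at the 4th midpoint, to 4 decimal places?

-3.5508

midpoint -4: p = -18 < 0 → [-4, -3]
midpoint -3.5: p = 0.25 > 0 → [-4, -3.5]
midpoint -3.75: p = -7.84375 < 0 → [-3.75, -3.5]
midpoint -3.625: p = -3.5508 < 0 → [-3.625, -3.5]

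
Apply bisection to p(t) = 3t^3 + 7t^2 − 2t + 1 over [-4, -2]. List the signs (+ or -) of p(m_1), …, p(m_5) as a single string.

-+-+-

m = -3, p(m) = -11 (−); new bracket [-3, -2]
m = -2.5, p(m) = 2.875 (+); new bracket [-3, -2.5]
m = -2.75, p(m) = -2.953125 (−); new bracket [-2.75, -2.5]
m = -2.625, p(m) = 0.2207 (+); new bracket [-2.75, -2.625]
m = -2.6875, p(m) = -1.2991 (−); new bracket [-2.6875, -2.625]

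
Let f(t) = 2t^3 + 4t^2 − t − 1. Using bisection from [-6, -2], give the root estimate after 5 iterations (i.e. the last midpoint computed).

m = -4, f(m) = -61 (−); new bracket [-4, -2]
m = -3, f(m) = -16 (−); new bracket [-3, -2]
m = -2.5, f(m) = -4.75 (−); new bracket [-2.5, -2]
m = -2.25, f(m) = -1.2812 (−); new bracket [-2.25, -2]
m = -2.125, f(m) = -0.0039 (−); new bracket [-2.125, -2]

-2.125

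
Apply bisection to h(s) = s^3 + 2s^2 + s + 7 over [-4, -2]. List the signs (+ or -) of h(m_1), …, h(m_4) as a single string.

-+-+

m = -3, h(m) = -5 (−); new bracket [-3, -2]
m = -2.5, h(m) = 1.375 (+); new bracket [-3, -2.5]
m = -2.75, h(m) = -1.421875 (−); new bracket [-2.75, -2.5]
m = -2.625, h(m) = 0.0684 (+); new bracket [-2.75, -2.625]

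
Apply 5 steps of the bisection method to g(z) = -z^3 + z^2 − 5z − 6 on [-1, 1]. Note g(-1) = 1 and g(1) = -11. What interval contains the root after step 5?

g(0) = -6 < 0, so the root lies in [-1, 0]
g(-0.5) = -3.125 < 0, so the root lies in [-1, -0.5]
g(-0.75) = -1.265625 < 0, so the root lies in [-1, -0.75]
g(-0.875) = -0.1895 < 0, so the root lies in [-1, -0.875]
g(-0.9375) = 0.3904 > 0, so the root lies in [-0.9375, -0.875]

[-0.9375, -0.875]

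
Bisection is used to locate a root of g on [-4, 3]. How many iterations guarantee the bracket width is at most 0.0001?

17

Width after n steps is 7/2^n. Need 2^n ≥ 7/0.0001 = 70000.
2^16 = 65536 < 70000 ≤ 2^17 = 131072, so n = 17.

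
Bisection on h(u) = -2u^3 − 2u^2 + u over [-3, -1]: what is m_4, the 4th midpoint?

u = -2 gives h = 6, positive; keep [-2, -1]
u = -1.5 gives h = 0.75, positive; keep [-1.5, -1]
u = -1.25 gives h = -0.46875, negative; keep [-1.5, -1.25]
u = -1.375 gives h = 0.043, positive; keep [-1.375, -1.25]

-1.375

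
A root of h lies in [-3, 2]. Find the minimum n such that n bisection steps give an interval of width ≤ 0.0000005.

Width after n steps is 5/2^n. Need 2^n ≥ 5/0.0000005 = 10000000.
2^23 = 8388608 < 10000000 ≤ 2^24 = 16777216, so n = 24.

24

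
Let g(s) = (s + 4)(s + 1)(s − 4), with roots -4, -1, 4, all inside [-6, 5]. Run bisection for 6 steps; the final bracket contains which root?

4

m = -0.5, g(m) = -7.875 (−); new bracket [-0.5, 5]
m = 2.25, g(m) = -35.546875 (−); new bracket [2.25, 5]
m = 3.625, g(m) = -13.224609 (−); new bracket [3.625, 5]
m = 4.3125, g(m) = 13.8 (+); new bracket [3.625, 4.3125]
m = 3.96875, g(m) = -1.2373 (−); new bracket [3.96875, 4.3125]
m = 4.140625, g(m) = 5.8849 (+); new bracket [3.96875, 4.140625]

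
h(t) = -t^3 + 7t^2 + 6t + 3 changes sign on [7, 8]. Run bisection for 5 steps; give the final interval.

h(7.5) = 19.875 > 0, so the root lies in [7.5, 8]
h(7.75) = 4.453125 > 0, so the root lies in [7.75, 8]
h(7.875) = -4.013672 < 0, so the root lies in [7.75, 7.875]
h(7.8125) = 0.2839 > 0, so the root lies in [7.8125, 7.875]
h(7.84375) = -1.8487 < 0, so the root lies in [7.8125, 7.84375]

[7.8125, 7.84375]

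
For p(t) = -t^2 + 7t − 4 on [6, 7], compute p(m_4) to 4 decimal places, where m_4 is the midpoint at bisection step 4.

p(6.5) = -0.75 < 0, so the root lies in [6, 6.5]
p(6.25) = 0.6875 > 0, so the root lies in [6.25, 6.5]
p(6.375) = -0.015625 < 0, so the root lies in [6.25, 6.375]
p(6.3125) = 0.3398 > 0, so the root lies in [6.3125, 6.375]

0.3398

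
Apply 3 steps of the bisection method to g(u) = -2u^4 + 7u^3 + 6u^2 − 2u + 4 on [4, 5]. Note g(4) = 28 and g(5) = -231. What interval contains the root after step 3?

[4.125, 4.25]

m = 4.5, g(m) = -65.75 (−); new bracket [4, 4.5]
m = 4.25, g(m) = -11.273438 (−); new bracket [4, 4.25]
m = 4.125, g(m) = 10.106934 (+); new bracket [4.125, 4.25]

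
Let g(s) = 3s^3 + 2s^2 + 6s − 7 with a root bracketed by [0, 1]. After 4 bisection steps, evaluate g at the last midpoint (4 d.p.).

0.8044

g(0.5) = -3.125 < 0, so the root lies in [0.5, 1]
g(0.75) = -0.109375 < 0, so the root lies in [0.75, 1]
g(0.875) = 1.791016 > 0, so the root lies in [0.75, 0.875]
g(0.8125) = 0.8044 > 0, so the root lies in [0.75, 0.8125]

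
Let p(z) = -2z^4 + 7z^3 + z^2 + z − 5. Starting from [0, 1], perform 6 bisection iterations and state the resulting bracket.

[0.859375, 0.875]

z = 0.5 gives p = -3.5, negative; keep [0.5, 1]
z = 0.75 gives p = -1.367188, negative; keep [0.75, 1]
z = 0.875 gives p = 0.157715, positive; keep [0.75, 0.875]
z = 0.8125 gives p = -0.6443, negative; keep [0.8125, 0.875]
z = 0.84375 gives p = -0.2532, negative; keep [0.84375, 0.875]
z = 0.859375 gives p = -0.0502, negative; keep [0.859375, 0.875]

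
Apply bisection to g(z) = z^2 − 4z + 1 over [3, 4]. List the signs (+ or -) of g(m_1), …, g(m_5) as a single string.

midpoint 3.5: g = -0.75 < 0 → [3.5, 4]
midpoint 3.75: g = 0.0625 > 0 → [3.5, 3.75]
midpoint 3.625: g = -0.359375 < 0 → [3.625, 3.75]
midpoint 3.6875: g = -0.1523 < 0 → [3.6875, 3.75]
midpoint 3.71875: g = -0.0459 < 0 → [3.71875, 3.75]

-+---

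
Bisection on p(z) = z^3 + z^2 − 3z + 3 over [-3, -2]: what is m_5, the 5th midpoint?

-2.59375

p(-2.5) = 1.125 > 0, so the root lies in [-3, -2.5]
p(-2.75) = -1.984375 < 0, so the root lies in [-2.75, -2.5]
p(-2.625) = -0.322266 < 0, so the root lies in [-2.625, -2.5]
p(-2.5625) = 0.4275 > 0, so the root lies in [-2.625, -2.5625]
p(-2.59375) = 0.0592 > 0, so the root lies in [-2.625, -2.59375]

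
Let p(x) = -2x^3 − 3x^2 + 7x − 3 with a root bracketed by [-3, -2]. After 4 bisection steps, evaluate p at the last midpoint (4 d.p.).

1.2456

x = -2.5 gives p = -8, negative; keep [-3, -2.5]
x = -2.75 gives p = -3.34375, negative; keep [-3, -2.75]
x = -2.875 gives p = -0.394531, negative; keep [-3, -2.875]
x = -2.9375 gives p = 1.2456, positive; keep [-2.9375, -2.875]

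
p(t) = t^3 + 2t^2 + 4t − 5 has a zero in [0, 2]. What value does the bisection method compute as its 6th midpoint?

midpoint 1: p = 2 > 0 → [0, 1]
midpoint 0.5: p = -2.375 < 0 → [0.5, 1]
midpoint 0.75: p = -0.453125 < 0 → [0.75, 1]
midpoint 0.875: p = 0.7012 > 0 → [0.75, 0.875]
midpoint 0.8125: p = 0.1067 > 0 → [0.75, 0.8125]
midpoint 0.78125: p = -0.1775 < 0 → [0.78125, 0.8125]

0.78125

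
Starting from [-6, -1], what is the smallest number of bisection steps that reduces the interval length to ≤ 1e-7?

26

Width after n steps is 5/2^n. Need 2^n ≥ 5/1e-7 = 50000000.
2^25 = 33554432 < 50000000 ≤ 2^26 = 67108864, so n = 26.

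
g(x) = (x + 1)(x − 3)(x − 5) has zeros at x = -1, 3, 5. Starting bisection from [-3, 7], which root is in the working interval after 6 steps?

midpoint 2: g = 9 > 0 → [-3, 2]
midpoint -0.5: g = 9.625 > 0 → [-3, -0.5]
midpoint -1.75: g = -24.046875 < 0 → [-1.75, -0.5]
midpoint -1.125: g = -3.1582 < 0 → [-1.125, -0.5]
midpoint -0.8125: g = 4.155 > 0 → [-1.125, -0.8125]
midpoint -0.96875: g = 0.7403 > 0 → [-1.125, -0.96875]

-1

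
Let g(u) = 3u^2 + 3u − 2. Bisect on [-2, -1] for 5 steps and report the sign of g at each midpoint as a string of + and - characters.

u = -1.5 gives g = 0.25, positive; keep [-1.5, -1]
u = -1.25 gives g = -1.0625, negative; keep [-1.5, -1.25]
u = -1.375 gives g = -0.453125, negative; keep [-1.5, -1.375]
u = -1.4375 gives g = -0.1133, negative; keep [-1.5, -1.4375]
u = -1.46875 gives g = 0.0654, positive; keep [-1.46875, -1.4375]

+---+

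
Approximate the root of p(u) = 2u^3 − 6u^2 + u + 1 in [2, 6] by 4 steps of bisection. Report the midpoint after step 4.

p(4) = 37 > 0, so the root lies in [2, 4]
p(3) = 4 > 0, so the root lies in [2, 3]
p(2.5) = -2.75 < 0, so the root lies in [2.5, 3]
p(2.75) = -0.0312 < 0, so the root lies in [2.75, 3]

2.75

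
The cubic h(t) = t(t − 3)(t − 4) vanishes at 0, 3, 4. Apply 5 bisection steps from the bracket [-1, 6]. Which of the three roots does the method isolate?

t = 2.5 gives h = 1.875, positive; keep [-1, 2.5]
t = 0.75 gives h = 5.484375, positive; keep [-1, 0.75]
t = -0.125 gives h = -1.611328, negative; keep [-0.125, 0.75]
t = 0.3125 gives h = 3.0969, positive; keep [-0.125, 0.3125]
t = 0.09375 gives h = 1.0643, positive; keep [-0.125, 0.09375]

0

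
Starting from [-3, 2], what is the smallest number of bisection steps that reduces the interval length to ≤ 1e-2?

9

Width after n steps is 5/2^n. Need 2^n ≥ 5/1e-2 = 500.
2^8 = 256 < 500 ≤ 2^9 = 512, so n = 9.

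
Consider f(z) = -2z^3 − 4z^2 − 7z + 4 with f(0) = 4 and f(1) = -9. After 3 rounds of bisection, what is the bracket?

[0.375, 0.5]

z = 0.5 gives f = -0.75, negative; keep [0, 0.5]
z = 0.25 gives f = 1.96875, positive; keep [0.25, 0.5]
z = 0.375 gives f = 0.707031, positive; keep [0.375, 0.5]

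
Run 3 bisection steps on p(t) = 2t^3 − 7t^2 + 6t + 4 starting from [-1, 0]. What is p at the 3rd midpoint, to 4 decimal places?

m = -0.5, p(m) = -1 (−); new bracket [-0.5, 0]
m = -0.25, p(m) = 2.03125 (+); new bracket [-0.5, -0.25]
m = -0.375, p(m) = 0.660156 (+); new bracket [-0.5, -0.375]

0.6602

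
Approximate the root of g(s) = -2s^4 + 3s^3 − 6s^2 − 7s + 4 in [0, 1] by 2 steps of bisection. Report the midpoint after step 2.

s = 0.5 gives g = -0.75, negative; keep [0, 0.5]
s = 0.25 gives g = 1.914062, positive; keep [0.25, 0.5]

0.25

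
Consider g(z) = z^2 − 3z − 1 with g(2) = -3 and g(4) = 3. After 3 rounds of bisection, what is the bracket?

[3.25, 3.5]

midpoint 3: g = -1 < 0 → [3, 4]
midpoint 3.5: g = 0.75 > 0 → [3, 3.5]
midpoint 3.25: g = -0.1875 < 0 → [3.25, 3.5]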